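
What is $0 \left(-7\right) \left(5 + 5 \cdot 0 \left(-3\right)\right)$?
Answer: $0$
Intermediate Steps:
$0 \left(-7\right) \left(5 + 5 \cdot 0 \left(-3\right)\right) = 1 \left(-7\right) \left(5 + 1 \cdot 0 \left(-3\right)\right) = 1 \left(-7\right) \left(5 + 1 \left(-3\right)\right) = 1 \cdot 1 \left(5 + 1 \left(-3\right)\right)^{1 \cdot 1}$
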